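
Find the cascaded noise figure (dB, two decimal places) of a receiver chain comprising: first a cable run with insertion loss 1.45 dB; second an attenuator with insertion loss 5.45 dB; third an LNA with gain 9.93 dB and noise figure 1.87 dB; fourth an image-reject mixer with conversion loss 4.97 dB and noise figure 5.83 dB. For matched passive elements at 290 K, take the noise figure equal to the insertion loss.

Convert to linear (a loss of L dB is a gain of −L dB): F_i = 10^(NF_i/10), G_i = 10^(G_i,dB/10)
  Stage 1: F_1 = 10^(1.45/10) = 1.396, G_1 = 10^(−1.45/10) = 0.7161
  Stage 2: F_2 = 10^(5.45/10) = 3.508, G_2 = 10^(−5.45/10) = 0.2851
  Stage 3: F_3 = 10^(1.87/10) = 1.538, G_3 = 10^(9.93/10) = 9.840
  Stage 4: F_4 = 10^(5.83/10) = 3.828, G_4 = 10^(−4.97/10) = 0.3184
Friis cascade:
  F = 1.396 + (3.508 − 1)/0.7161 + (1.538 − 1)/0.2042 + (3.828 − 1)/2.009 = 8.941
NF = 10 log₁₀(8.941) = 9.51 dB

9.51 dB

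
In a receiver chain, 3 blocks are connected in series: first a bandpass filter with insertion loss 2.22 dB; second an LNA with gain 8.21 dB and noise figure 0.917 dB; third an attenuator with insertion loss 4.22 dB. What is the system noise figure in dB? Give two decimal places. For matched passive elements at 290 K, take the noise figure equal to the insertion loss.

Convert to linear (a loss of L dB is a gain of −L dB): F_i = 10^(NF_i/10), G_i = 10^(G_i,dB/10)
  Stage 1: F_1 = 10^(2.22/10) = 1.667, G_1 = 10^(−2.22/10) = 0.5998
  Stage 2: F_2 = 10^(0.917/10) = 1.235, G_2 = 10^(8.21/10) = 6.622
  Stage 3: F_3 = 10^(4.22/10) = 2.642, G_3 = 10^(−4.22/10) = 0.3784
Friis cascade:
  F = 1.667 + (1.235 − 1)/0.5998 + (2.642 − 1)/3.972 = 2.473
NF = 10 log₁₀(2.473) = 3.93 dB

3.93 dB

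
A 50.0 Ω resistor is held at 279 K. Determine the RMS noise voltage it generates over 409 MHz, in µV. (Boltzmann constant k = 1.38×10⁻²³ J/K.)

V_n = √(4kTRB)
4kTRB = 4 × 1.38×10⁻²³ × 279 × 5.00×10¹ × 4.09×10⁸ = 3.15×10⁻¹⁰ V²
V_n = √(3.15×10⁻¹⁰) = 1.77×10⁻⁵ V = 17.7 µV

17.7 µV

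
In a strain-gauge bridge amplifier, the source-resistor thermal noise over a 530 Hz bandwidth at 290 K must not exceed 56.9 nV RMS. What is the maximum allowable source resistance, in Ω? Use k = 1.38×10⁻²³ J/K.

382 Ω

Johnson–Nyquist: V_n = √(4kTRB) ⇒ R = V_n² / (4kTB)
4kTB = 4 × 1.38×10⁻²³ × 290 × 5.30×10² = 8.48×10⁻¹⁸
R = (5.69×10⁻⁸)² / 8.48×10⁻¹⁸ = 3.82×10² Ω = 382 Ω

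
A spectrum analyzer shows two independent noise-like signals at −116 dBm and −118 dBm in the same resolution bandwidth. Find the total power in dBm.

−113.9 dBm

Convert to linear, add, convert back:
P₁ = 2.51×10⁻¹⁵ W, P₂ = 1.58×10⁻¹⁵ W
P_tot = 4.10×10⁻¹⁵ W → 10 log₁₀(P_tot / 10⁻³) = −113.9 dBm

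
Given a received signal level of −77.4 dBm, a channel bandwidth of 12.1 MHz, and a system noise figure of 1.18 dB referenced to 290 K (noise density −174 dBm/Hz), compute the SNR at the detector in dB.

24.6 dB

Noise floor: N = −174 + 10 log₁₀(B) + NF
10 log₁₀(1.21×10⁷) = 70.83 dB
N = −174 + 70.83 + 1.18 = −101.99 dBm
SNR = P_sig − N = −77.4 − (−101.99) = 24.59 dB → 24.6 dB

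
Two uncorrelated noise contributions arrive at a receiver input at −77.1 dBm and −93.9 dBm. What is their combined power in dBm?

−77.0 dBm

Convert to linear, add, convert back:
P₁ = 1.95×10⁻¹¹ W, P₂ = 4.07×10⁻¹³ W
P_tot = 1.99×10⁻¹¹ W → 10 log₁₀(P_tot / 10⁻³) = −77.0 dBm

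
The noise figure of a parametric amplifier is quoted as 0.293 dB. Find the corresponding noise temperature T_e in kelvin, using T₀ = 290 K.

20.2 K

F = 10^(0.293/10) = 1.06979
T_e = (F − 1)·T₀ = (1.06979 − 1) × 290 = 20.2 K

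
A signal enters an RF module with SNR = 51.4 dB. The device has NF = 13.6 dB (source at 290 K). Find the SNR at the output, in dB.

37.8 dB

By definition F = SNR_in/SNR_out, so in dB: SNR_out = SNR_in − NF
SNR_out = 51.4 − 13.6 = 37.8 dB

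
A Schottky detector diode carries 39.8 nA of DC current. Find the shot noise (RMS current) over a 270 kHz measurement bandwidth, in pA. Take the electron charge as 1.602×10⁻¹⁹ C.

58.7 pA

I_n = √(2qI·B)
2qI·B = 2 × 1.602×10⁻¹⁹ × 3.98×10⁻⁸ × 2.70×10⁵ = 3.44×10⁻²¹ A²
I_n = √(3.44×10⁻²¹) = 5.87×10⁻¹¹ A = 58.7 pA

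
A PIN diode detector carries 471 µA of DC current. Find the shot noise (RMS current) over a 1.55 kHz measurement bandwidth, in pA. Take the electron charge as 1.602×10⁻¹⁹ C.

I_n = √(2qI·B)
2qI·B = 2 × 1.602×10⁻¹⁹ × 4.71×10⁻⁴ × 1.55×10³ = 2.34×10⁻¹⁹ A²
I_n = √(2.34×10⁻¹⁹) = 4.84×10⁻¹⁰ A = 484 pA

484 pA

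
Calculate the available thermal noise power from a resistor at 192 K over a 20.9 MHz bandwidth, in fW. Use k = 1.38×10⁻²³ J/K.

55.4 fW

P_n = kTB = 1.38×10⁻²³ × 192 × 2.09×10⁷ = 5.54×10⁻¹⁴ W = 55.4 fW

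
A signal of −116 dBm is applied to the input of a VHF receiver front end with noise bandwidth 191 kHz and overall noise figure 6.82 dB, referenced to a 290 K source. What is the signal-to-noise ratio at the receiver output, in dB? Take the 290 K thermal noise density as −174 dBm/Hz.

−1.6 dB

Noise floor: N = −174 + 10 log₁₀(B) + NF
10 log₁₀(1.91×10⁵) = 52.81 dB
N = −174 + 52.81 + 6.82 = −114.37 dBm
SNR = P_sig − N = −116 − (−114.37) = −1.63 dB → −1.6 dB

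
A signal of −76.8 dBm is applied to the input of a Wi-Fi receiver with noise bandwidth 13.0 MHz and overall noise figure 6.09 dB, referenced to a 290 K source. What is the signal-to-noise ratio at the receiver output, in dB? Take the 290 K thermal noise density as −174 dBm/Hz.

Noise floor: N = −174 + 10 log₁₀(B) + NF
10 log₁₀(1.30×10⁷) = 71.14 dB
N = −174 + 71.14 + 6.09 = −96.77 dBm
SNR = P_sig − N = −76.8 − (−96.77) = 19.97 dB → 20.0 dB

20.0 dB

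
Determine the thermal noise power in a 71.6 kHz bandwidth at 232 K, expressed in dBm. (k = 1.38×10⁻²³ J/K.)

−126.4 dBm

P_n = kTB = 1.38×10⁻²³ × 232 × 7.16×10⁴ = 2.29×10⁻¹⁶ W
In dBm: 10 log₁₀(2.29×10⁻¹⁶ / 10⁻³) = −126.4 dBm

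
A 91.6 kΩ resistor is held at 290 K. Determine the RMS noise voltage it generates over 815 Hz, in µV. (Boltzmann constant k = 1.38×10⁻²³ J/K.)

V_n = √(4kTRB)
4kTRB = 4 × 1.38×10⁻²³ × 290 × 9.16×10⁴ × 8.15×10² = 1.20×10⁻¹² V²
V_n = √(1.20×10⁻¹²) = 1.09×10⁻⁶ V = 1.09 µV

1.09 µV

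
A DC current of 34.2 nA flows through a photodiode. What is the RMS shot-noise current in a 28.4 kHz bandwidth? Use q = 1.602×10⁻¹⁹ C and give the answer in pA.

I_n = √(2qI·B)
2qI·B = 2 × 1.602×10⁻¹⁹ × 3.42×10⁻⁸ × 2.84×10⁴ = 3.11×10⁻²² A²
I_n = √(3.11×10⁻²²) = 1.76×10⁻¹¹ A = 17.6 pA

17.6 pA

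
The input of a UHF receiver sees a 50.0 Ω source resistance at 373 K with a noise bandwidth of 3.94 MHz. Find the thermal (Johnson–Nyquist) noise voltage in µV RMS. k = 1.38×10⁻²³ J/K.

2.01 µV

V_n = √(4kTRB)
4kTRB = 4 × 1.38×10⁻²³ × 373 × 5.00×10¹ × 3.94×10⁶ = 4.06×10⁻¹² V²
V_n = √(4.06×10⁻¹²) = 2.01×10⁻⁶ V = 2.01 µV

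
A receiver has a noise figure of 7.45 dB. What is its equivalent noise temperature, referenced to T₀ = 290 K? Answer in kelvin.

F = 10^(7.45/10) = 5.55904
T_e = (F − 1)·T₀ = (5.55904 − 1) × 290 = 1322 K

1322 K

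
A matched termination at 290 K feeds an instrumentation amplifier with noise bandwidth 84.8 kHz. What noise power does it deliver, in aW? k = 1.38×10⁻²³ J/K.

339 aW

P_n = kTB = 1.38×10⁻²³ × 290 × 8.48×10⁴ = 3.39×10⁻¹⁶ W = 339 aW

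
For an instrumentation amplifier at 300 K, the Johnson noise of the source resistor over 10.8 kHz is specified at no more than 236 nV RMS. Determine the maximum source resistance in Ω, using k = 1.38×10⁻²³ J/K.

311 Ω

Johnson–Nyquist: V_n = √(4kTRB) ⇒ R = V_n² / (4kTB)
4kTB = 4 × 1.38×10⁻²³ × 300 × 1.08×10⁴ = 1.79×10⁻¹⁶
R = (2.36×10⁻⁷)² / 1.79×10⁻¹⁶ = 3.11×10² Ω = 311 Ω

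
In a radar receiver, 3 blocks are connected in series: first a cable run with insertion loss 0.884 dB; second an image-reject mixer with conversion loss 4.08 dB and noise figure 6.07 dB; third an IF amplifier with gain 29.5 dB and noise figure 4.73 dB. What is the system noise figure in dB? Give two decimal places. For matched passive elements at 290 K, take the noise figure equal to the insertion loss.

Convert to linear (a loss of L dB is a gain of −L dB): F_i = 10^(NF_i/10), G_i = 10^(G_i,dB/10)
  Stage 1: F_1 = 10^(0.884/10) = 1.226, G_1 = 10^(−0.884/10) = 0.8158
  Stage 2: F_2 = 10^(6.07/10) = 4.046, G_2 = 10^(−4.08/10) = 0.3908
  Stage 3: F_3 = 10^(4.73/10) = 2.972, G_3 = 10^(29.5/10) = 891.3
Friis cascade:
  F = 1.226 + (4.046 − 1)/0.8158 + (2.972 − 1)/0.3189 = 11.14
NF = 10 log₁₀(11.14) = 10.47 dB

10.47 dB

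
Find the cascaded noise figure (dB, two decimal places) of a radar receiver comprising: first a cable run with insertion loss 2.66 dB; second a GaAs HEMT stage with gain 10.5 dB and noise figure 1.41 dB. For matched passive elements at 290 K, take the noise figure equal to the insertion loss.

4.07 dB

Convert to linear (a loss of L dB is a gain of −L dB): F_i = 10^(NF_i/10), G_i = 10^(G_i,dB/10)
  Stage 1: F_1 = 10^(2.66/10) = 1.845, G_1 = 10^(−2.66/10) = 0.5420
  Stage 2: F_2 = 10^(1.41/10) = 1.384, G_2 = 10^(10.5/10) = 11.22
Friis cascade:
  F = 1.845 + (1.384 − 1)/0.5420 = 2.553
NF = 10 log₁₀(2.553) = 4.07 dB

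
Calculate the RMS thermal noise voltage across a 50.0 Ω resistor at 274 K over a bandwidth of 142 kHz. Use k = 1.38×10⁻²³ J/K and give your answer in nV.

V_n = √(4kTRB)
4kTRB = 4 × 1.38×10⁻²³ × 274 × 5.00×10¹ × 1.42×10⁵ = 1.07×10⁻¹³ V²
V_n = √(1.07×10⁻¹³) = 3.28×10⁻⁷ V = 328 nV

328 nV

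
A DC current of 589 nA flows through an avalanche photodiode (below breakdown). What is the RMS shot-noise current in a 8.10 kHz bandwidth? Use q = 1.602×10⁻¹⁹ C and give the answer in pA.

39.1 pA

I_n = √(2qI·B)
2qI·B = 2 × 1.602×10⁻¹⁹ × 5.89×10⁻⁷ × 8.10×10³ = 1.53×10⁻²¹ A²
I_n = √(1.53×10⁻²¹) = 3.91×10⁻¹¹ A = 39.1 pA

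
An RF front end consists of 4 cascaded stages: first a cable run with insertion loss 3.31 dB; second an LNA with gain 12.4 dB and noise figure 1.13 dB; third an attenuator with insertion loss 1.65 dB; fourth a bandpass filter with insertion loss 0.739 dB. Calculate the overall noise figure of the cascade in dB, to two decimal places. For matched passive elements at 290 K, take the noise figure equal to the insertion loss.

Convert to linear (a loss of L dB is a gain of −L dB): F_i = 10^(NF_i/10), G_i = 10^(G_i,dB/10)
  Stage 1: F_1 = 10^(3.31/10) = 2.143, G_1 = 10^(−3.31/10) = 0.4667
  Stage 2: F_2 = 10^(1.13/10) = 1.297, G_2 = 10^(12.4/10) = 17.38
  Stage 3: F_3 = 10^(1.65/10) = 1.462, G_3 = 10^(−1.65/10) = 0.6839
  Stage 4: F_4 = 10^(0.739/10) = 1.185, G_4 = 10^(−0.739/10) = 0.8435
Friis cascade:
  F = 2.143 + (1.297 − 1)/0.4667 + (1.462 − 1)/8.110 + (1.185 − 1)/5.546 = 2.870
NF = 10 log₁₀(2.870) = 4.58 dB

4.58 dB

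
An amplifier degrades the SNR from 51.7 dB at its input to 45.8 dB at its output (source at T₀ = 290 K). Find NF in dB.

5.9 dB

NF (dB) = SNR_in(dB) − SNR_out(dB) when the source is at T₀
NF = 51.7 − 45.8 = 5.9 dB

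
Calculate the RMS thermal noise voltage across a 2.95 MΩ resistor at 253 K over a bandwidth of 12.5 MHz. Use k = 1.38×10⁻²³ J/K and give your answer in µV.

718 µV

V_n = √(4kTRB)
4kTRB = 4 × 1.38×10⁻²³ × 253 × 2.95×10⁶ × 1.25×10⁷ = 5.15×10⁻⁷ V²
V_n = √(5.15×10⁻⁷) = 7.18×10⁻⁴ V = 718 µV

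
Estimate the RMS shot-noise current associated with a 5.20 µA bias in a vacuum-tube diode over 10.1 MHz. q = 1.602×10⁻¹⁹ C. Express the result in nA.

4.10 nA

I_n = √(2qI·B)
2qI·B = 2 × 1.602×10⁻¹⁹ × 5.20×10⁻⁶ × 1.01×10⁷ = 1.68×10⁻¹⁷ A²
I_n = √(1.68×10⁻¹⁷) = 4.10×10⁻⁹ A = 4.10 nA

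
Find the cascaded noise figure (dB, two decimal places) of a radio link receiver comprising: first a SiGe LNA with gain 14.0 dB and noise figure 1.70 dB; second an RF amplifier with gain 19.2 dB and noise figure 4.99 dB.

Convert to linear (a loss of L dB is a gain of −L dB): F_i = 10^(NF_i/10), G_i = 10^(G_i,dB/10)
  Stage 1: F_1 = 10^(1.70/10) = 1.479, G_1 = 10^(14.0/10) = 25.12
  Stage 2: F_2 = 10^(4.99/10) = 3.155, G_2 = 10^(19.2/10) = 83.18
Friis cascade:
  F = 1.479 + (3.155 − 1)/25.12 = 1.565
NF = 10 log₁₀(1.565) = 1.94 dB

1.94 dB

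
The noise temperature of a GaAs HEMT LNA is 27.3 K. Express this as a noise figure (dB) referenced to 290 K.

0.391 dB

F = 1 + T_e/T₀ = 1 + 27.3/290 = 1.09414
NF = 10 log₁₀(1.09414) = 0.391 dB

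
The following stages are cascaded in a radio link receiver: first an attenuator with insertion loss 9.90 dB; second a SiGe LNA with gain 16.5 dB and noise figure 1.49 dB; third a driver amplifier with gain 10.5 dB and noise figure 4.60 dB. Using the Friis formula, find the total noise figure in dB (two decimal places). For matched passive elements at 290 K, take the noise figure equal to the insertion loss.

11.52 dB

Convert to linear (a loss of L dB is a gain of −L dB): F_i = 10^(NF_i/10), G_i = 10^(G_i,dB/10)
  Stage 1: F_1 = 10^(9.90/10) = 9.772, G_1 = 10^(−9.90/10) = 0.1023
  Stage 2: F_2 = 10^(1.49/10) = 1.409, G_2 = 10^(16.5/10) = 44.67
  Stage 3: F_3 = 10^(4.60/10) = 2.884, G_3 = 10^(10.5/10) = 11.22
Friis cascade:
  F = 9.772 + (1.409 − 1)/0.1023 + (2.884 − 1)/4.571 = 14.18
NF = 10 log₁₀(14.18) = 11.52 dB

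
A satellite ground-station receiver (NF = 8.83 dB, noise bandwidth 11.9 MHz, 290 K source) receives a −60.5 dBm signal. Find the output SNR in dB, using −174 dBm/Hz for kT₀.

Noise floor: N = −174 + 10 log₁₀(B) + NF
10 log₁₀(1.19×10⁷) = 70.76 dB
N = −174 + 70.76 + 8.83 = −94.41 dBm
SNR = P_sig − N = −60.5 − (−94.41) = 33.91 dB → 33.9 dB

33.9 dB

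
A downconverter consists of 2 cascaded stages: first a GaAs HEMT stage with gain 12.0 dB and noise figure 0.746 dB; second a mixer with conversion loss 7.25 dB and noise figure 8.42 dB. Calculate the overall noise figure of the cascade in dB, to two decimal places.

Convert to linear (a loss of L dB is a gain of −L dB): F_i = 10^(NF_i/10), G_i = 10^(G_i,dB/10)
  Stage 1: F_1 = 10^(0.746/10) = 1.187, G_1 = 10^(12.0/10) = 15.85
  Stage 2: F_2 = 10^(8.42/10) = 6.950, G_2 = 10^(−7.25/10) = 0.1884
Friis cascade:
  F = 1.187 + (6.950 − 1)/15.85 = 1.563
NF = 10 log₁₀(1.563) = 1.94 dB

1.94 dB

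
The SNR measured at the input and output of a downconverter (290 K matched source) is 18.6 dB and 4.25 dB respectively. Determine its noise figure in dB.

14.35 dB

NF (dB) = SNR_in(dB) − SNR_out(dB) when the source is at T₀
NF = 18.6 − 4.25 = 14.35 dB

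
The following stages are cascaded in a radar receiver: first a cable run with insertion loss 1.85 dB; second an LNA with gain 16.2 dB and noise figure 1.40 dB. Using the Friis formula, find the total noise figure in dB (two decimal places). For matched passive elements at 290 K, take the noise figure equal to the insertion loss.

3.25 dB

Convert to linear (a loss of L dB is a gain of −L dB): F_i = 10^(NF_i/10), G_i = 10^(G_i,dB/10)
  Stage 1: F_1 = 10^(1.85/10) = 1.531, G_1 = 10^(−1.85/10) = 0.6531
  Stage 2: F_2 = 10^(1.40/10) = 1.380, G_2 = 10^(16.2/10) = 41.69
Friis cascade:
  F = 1.531 + (1.380 − 1)/0.6531 = 2.113
NF = 10 log₁₀(2.113) = 3.25 dB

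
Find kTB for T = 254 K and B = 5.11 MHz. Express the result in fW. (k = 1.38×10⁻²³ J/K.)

P_n = kTB = 1.38×10⁻²³ × 254 × 5.11×10⁶ = 1.79×10⁻¹⁴ W = 17.9 fW

17.9 fW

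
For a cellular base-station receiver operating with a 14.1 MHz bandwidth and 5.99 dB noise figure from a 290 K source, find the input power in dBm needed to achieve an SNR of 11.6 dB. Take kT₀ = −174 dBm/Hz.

−84.9 dBm

Sensitivity = −174 + 10 log₁₀(B) + NF + SNR_min
= −174 + 71.49 + 5.99 + 11.6
= −84.92 dBm → −84.9 dBm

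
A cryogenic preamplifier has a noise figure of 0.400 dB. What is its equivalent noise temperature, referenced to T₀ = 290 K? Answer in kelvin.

F = 10^(0.400/10) = 1.09648
T_e = (F − 1)·T₀ = (1.09648 − 1) × 290 = 28.0 K

28.0 K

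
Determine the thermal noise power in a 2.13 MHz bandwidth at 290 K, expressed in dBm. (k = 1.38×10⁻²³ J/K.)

P_n = kTB = 1.38×10⁻²³ × 290 × 2.13×10⁶ = 8.52×10⁻¹⁵ W
In dBm: 10 log₁₀(8.52×10⁻¹⁵ / 10⁻³) = −110.7 dBm

−110.7 dBm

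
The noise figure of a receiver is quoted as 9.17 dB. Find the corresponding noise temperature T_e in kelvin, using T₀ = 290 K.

2106 K

F = 10^(9.17/10) = 8.26038
T_e = (F − 1)·T₀ = (8.26038 − 1) × 290 = 2106 K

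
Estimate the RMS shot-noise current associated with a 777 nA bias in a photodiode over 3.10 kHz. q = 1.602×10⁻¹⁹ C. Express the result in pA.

I_n = √(2qI·B)
2qI·B = 2 × 1.602×10⁻¹⁹ × 7.77×10⁻⁷ × 3.10×10³ = 7.72×10⁻²² A²
I_n = √(7.72×10⁻²²) = 2.78×10⁻¹¹ A = 27.8 pA

27.8 pA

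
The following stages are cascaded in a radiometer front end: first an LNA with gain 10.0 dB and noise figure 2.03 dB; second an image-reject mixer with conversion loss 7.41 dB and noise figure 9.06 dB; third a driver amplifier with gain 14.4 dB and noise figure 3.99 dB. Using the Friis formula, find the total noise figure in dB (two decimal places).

Convert to linear (a loss of L dB is a gain of −L dB): F_i = 10^(NF_i/10), G_i = 10^(G_i,dB/10)
  Stage 1: F_1 = 10^(2.03/10) = 1.596, G_1 = 10^(10.0/10) = 10.00
  Stage 2: F_2 = 10^(9.06/10) = 8.054, G_2 = 10^(−7.41/10) = 0.1816
  Stage 3: F_3 = 10^(3.99/10) = 2.506, G_3 = 10^(14.4/10) = 27.54
Friis cascade:
  F = 1.596 + (8.054 − 1)/10.00 + (2.506 − 1)/1.816 = 3.131
NF = 10 log₁₀(3.131) = 4.96 dB

4.96 dB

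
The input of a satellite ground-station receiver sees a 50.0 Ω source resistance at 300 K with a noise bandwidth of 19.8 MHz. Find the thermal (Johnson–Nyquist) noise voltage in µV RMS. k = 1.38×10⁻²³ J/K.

4.05 µV

V_n = √(4kTRB)
4kTRB = 4 × 1.38×10⁻²³ × 300 × 5.00×10¹ × 1.98×10⁷ = 1.64×10⁻¹¹ V²
V_n = √(1.64×10⁻¹¹) = 4.05×10⁻⁶ V = 4.05 µV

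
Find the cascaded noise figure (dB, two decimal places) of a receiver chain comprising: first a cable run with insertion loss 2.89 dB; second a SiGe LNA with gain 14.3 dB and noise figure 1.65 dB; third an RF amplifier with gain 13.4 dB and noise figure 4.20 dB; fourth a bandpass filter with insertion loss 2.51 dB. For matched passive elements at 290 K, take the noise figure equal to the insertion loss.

4.72 dB

Convert to linear (a loss of L dB is a gain of −L dB): F_i = 10^(NF_i/10), G_i = 10^(G_i,dB/10)
  Stage 1: F_1 = 10^(2.89/10) = 1.945, G_1 = 10^(−2.89/10) = 0.5140
  Stage 2: F_2 = 10^(1.65/10) = 1.462, G_2 = 10^(14.3/10) = 26.92
  Stage 3: F_3 = 10^(4.20/10) = 2.630, G_3 = 10^(13.4/10) = 21.88
  Stage 4: F_4 = 10^(2.51/10) = 1.782, G_4 = 10^(−2.51/10) = 0.5610
Friis cascade:
  F = 1.945 + (1.462 − 1)/0.5140 + (2.630 − 1)/13.84 + (1.782 − 1)/302.7 = 2.965
NF = 10 log₁₀(2.965) = 4.72 dB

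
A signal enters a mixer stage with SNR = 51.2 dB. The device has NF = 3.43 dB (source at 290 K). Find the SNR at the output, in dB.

47.77 dB

By definition F = SNR_in/SNR_out, so in dB: SNR_out = SNR_in − NF
SNR_out = 51.2 − 3.43 = 47.77 dB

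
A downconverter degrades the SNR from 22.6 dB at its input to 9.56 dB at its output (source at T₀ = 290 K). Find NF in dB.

13.04 dB

NF (dB) = SNR_in(dB) − SNR_out(dB) when the source is at T₀
NF = 22.6 − 9.56 = 13.04 dB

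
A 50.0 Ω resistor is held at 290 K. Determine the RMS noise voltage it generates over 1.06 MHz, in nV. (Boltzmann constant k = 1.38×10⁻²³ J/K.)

921 nV

V_n = √(4kTRB)
4kTRB = 4 × 1.38×10⁻²³ × 290 × 5.00×10¹ × 1.06×10⁶ = 8.48×10⁻¹³ V²
V_n = √(8.48×10⁻¹³) = 9.21×10⁻⁷ V = 921 nV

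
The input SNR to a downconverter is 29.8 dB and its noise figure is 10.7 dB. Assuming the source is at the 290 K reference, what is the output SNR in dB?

19.1 dB

By definition F = SNR_in/SNR_out, so in dB: SNR_out = SNR_in − NF
SNR_out = 29.8 − 10.7 = 19.1 dB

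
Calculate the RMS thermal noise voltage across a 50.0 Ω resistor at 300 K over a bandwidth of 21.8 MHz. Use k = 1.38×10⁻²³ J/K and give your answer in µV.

V_n = √(4kTRB)
4kTRB = 4 × 1.38×10⁻²³ × 300 × 5.00×10¹ × 2.18×10⁷ = 1.81×10⁻¹¹ V²
V_n = √(1.81×10⁻¹¹) = 4.25×10⁻⁶ V = 4.25 µV

4.25 µV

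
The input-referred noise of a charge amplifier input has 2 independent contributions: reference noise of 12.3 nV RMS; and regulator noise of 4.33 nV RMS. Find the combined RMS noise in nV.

Uncorrelated sources add in power (mean-square): V_tot = √(ΣV_i²)
V_tot = √[(1.23×10⁻⁸)² + (4.33×10⁻⁹)²] = 1.30×10⁻⁸ V = 13.0 nV

13.0 nV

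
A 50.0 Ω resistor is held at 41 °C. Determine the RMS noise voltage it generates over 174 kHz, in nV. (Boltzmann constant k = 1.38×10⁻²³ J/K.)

T = 41 °C + 273.15 = 314.15 K
V_n = √(4kTRB)
4kTRB = 4 × 1.38×10⁻²³ × 314.15 × 5.00×10¹ × 1.74×10⁵ = 1.51×10⁻¹³ V²
V_n = √(1.51×10⁻¹³) = 3.88×10⁻⁷ V = 388 nV

388 nV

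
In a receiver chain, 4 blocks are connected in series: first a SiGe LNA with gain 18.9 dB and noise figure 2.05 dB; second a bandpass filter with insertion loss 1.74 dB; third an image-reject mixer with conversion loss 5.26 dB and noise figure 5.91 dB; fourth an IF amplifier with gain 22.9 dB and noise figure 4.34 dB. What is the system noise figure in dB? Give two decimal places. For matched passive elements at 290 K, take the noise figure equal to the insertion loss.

Convert to linear (a loss of L dB is a gain of −L dB): F_i = 10^(NF_i/10), G_i = 10^(G_i,dB/10)
  Stage 1: F_1 = 10^(2.05/10) = 1.603, G_1 = 10^(18.9/10) = 77.62
  Stage 2: F_2 = 10^(1.74/10) = 1.493, G_2 = 10^(−1.74/10) = 0.6699
  Stage 3: F_3 = 10^(5.91/10) = 3.899, G_3 = 10^(−5.26/10) = 0.2979
  Stage 4: F_4 = 10^(4.34/10) = 2.716, G_4 = 10^(22.9/10) = 195.0
Friis cascade:
  F = 1.603 + (1.493 − 1)/77.62 + (3.899 − 1)/52.00 + (2.716 − 1)/15.49 = 1.776
NF = 10 log₁₀(1.776) = 2.49 dB

2.49 dB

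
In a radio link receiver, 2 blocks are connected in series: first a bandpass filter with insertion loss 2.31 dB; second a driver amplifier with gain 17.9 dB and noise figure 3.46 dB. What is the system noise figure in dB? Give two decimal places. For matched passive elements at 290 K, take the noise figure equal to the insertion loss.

5.77 dB

Convert to linear (a loss of L dB is a gain of −L dB): F_i = 10^(NF_i/10), G_i = 10^(G_i,dB/10)
  Stage 1: F_1 = 10^(2.31/10) = 1.702, G_1 = 10^(−2.31/10) = 0.5875
  Stage 2: F_2 = 10^(3.46/10) = 2.218, G_2 = 10^(17.9/10) = 61.66
Friis cascade:
  F = 1.702 + (2.218 − 1)/0.5875 = 3.776
NF = 10 log₁₀(3.776) = 5.77 dB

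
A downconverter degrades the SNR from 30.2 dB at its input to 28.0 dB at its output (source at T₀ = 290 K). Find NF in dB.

NF (dB) = SNR_in(dB) − SNR_out(dB) when the source is at T₀
NF = 30.2 − 28.0 = 2.2 dB

2.2 dB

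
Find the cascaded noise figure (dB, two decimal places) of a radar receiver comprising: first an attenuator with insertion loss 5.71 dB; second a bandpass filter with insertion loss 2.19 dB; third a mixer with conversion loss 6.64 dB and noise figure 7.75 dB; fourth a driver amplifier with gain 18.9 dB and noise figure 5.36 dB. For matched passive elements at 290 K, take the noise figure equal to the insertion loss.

20.25 dB

Convert to linear (a loss of L dB is a gain of −L dB): F_i = 10^(NF_i/10), G_i = 10^(G_i,dB/10)
  Stage 1: F_1 = 10^(5.71/10) = 3.724, G_1 = 10^(−5.71/10) = 0.2685
  Stage 2: F_2 = 10^(2.19/10) = 1.656, G_2 = 10^(−2.19/10) = 0.6039
  Stage 3: F_3 = 10^(7.75/10) = 5.957, G_3 = 10^(−6.64/10) = 0.2168
  Stage 4: F_4 = 10^(5.36/10) = 3.436, G_4 = 10^(18.9/10) = 77.62
Friis cascade:
  F = 3.724 + (1.656 − 1)/0.2685 + (5.957 − 1)/0.1622 + (3.436 − 1)/0.03516 = 106.0
NF = 10 log₁₀(106.0) = 20.25 dB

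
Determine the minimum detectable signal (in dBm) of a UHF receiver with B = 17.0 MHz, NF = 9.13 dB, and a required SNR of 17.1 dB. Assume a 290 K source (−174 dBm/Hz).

Sensitivity = −174 + 10 log₁₀(B) + NF + SNR_min
= −174 + 72.3 + 9.13 + 17.1
= −75.47 dBm → −75.5 dBm

−75.5 dBm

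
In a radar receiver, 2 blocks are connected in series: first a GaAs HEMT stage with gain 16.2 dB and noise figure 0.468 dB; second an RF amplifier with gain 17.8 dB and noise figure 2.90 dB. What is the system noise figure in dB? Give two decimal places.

Convert to linear (a loss of L dB is a gain of −L dB): F_i = 10^(NF_i/10), G_i = 10^(G_i,dB/10)
  Stage 1: F_1 = 10^(0.468/10) = 1.114, G_1 = 10^(16.2/10) = 41.69
  Stage 2: F_2 = 10^(2.90/10) = 1.950, G_2 = 10^(17.8/10) = 60.26
Friis cascade:
  F = 1.114 + (1.950 − 1)/41.69 = 1.137
NF = 10 log₁₀(1.137) = 0.56 dB

0.56 dB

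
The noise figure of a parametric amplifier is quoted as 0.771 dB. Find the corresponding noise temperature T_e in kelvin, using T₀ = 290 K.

56.3 K

F = 10^(0.771/10) = 1.19426
T_e = (F − 1)·T₀ = (1.19426 − 1) × 290 = 56.3 K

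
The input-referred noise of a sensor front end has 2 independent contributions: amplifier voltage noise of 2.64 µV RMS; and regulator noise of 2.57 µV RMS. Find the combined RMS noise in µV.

3.68 µV

Uncorrelated sources add in power (mean-square): V_tot = √(ΣV_i²)
V_tot = √[(2.64×10⁻⁶)² + (2.57×10⁻⁶)²] = 3.68×10⁻⁶ V = 3.68 µV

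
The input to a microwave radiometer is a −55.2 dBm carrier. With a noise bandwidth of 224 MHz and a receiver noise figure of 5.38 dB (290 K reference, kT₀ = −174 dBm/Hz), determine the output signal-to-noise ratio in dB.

Noise floor: N = −174 + 10 log₁₀(B) + NF
10 log₁₀(2.24×10⁸) = 83.5 dB
N = −174 + 83.5 + 5.38 = −85.12 dBm
SNR = P_sig − N = −55.2 − (−85.12) = 29.92 dB → 29.9 dB

29.9 dB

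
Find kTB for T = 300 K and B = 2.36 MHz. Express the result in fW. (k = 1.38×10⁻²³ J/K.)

P_n = kTB = 1.38×10⁻²³ × 300 × 2.36×10⁶ = 9.77×10⁻¹⁵ W = 9.77 fW

9.77 fW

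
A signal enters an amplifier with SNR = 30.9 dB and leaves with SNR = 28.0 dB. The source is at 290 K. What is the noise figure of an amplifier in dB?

NF (dB) = SNR_in(dB) − SNR_out(dB) when the source is at T₀
NF = 30.9 − 28.0 = 2.9 dB

2.9 dB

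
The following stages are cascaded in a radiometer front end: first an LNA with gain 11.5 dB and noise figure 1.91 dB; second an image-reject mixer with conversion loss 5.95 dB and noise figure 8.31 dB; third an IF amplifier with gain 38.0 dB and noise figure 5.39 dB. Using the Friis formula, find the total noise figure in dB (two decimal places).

Convert to linear (a loss of L dB is a gain of −L dB): F_i = 10^(NF_i/10), G_i = 10^(G_i,dB/10)
  Stage 1: F_1 = 10^(1.91/10) = 1.552, G_1 = 10^(11.5/10) = 14.13
  Stage 2: F_2 = 10^(8.31/10) = 6.776, G_2 = 10^(−5.95/10) = 0.2541
  Stage 3: F_3 = 10^(5.39/10) = 3.459, G_3 = 10^(38.0/10) = 6310
Friis cascade:
  F = 1.552 + (6.776 − 1)/14.13 + (3.459 − 1)/3.589 = 2.647
NF = 10 log₁₀(2.647) = 4.23 dB

4.23 dB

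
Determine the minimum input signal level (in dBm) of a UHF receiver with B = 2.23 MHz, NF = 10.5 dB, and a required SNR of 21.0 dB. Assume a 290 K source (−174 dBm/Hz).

−79.0 dBm

Sensitivity = −174 + 10 log₁₀(B) + NF + SNR_min
= −174 + 63.48 + 10.5 + 21.0
= −79.02 dBm → −79.0 dBm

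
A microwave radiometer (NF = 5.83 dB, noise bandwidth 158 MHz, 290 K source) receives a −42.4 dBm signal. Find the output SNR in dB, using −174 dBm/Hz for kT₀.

Noise floor: N = −174 + 10 log₁₀(B) + NF
10 log₁₀(1.58×10⁸) = 81.99 dB
N = −174 + 81.99 + 5.83 = −86.18 dBm
SNR = P_sig − N = −42.4 − (−86.18) = 43.78 dB → 43.8 dB

43.8 dB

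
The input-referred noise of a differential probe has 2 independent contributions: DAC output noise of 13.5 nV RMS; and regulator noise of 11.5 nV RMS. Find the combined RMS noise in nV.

Uncorrelated sources add in power (mean-square): V_tot = √(ΣV_i²)
V_tot = √[(1.35×10⁻⁸)² + (1.15×10⁻⁸)²] = 1.77×10⁻⁸ V = 17.7 nV

17.7 nV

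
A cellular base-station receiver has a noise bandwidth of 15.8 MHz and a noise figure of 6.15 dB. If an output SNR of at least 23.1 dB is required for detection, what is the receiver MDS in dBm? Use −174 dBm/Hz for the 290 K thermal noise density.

Sensitivity = −174 + 10 log₁₀(B) + NF + SNR_min
= −174 + 71.99 + 6.15 + 23.1
= −72.76 dBm → −72.8 dBm

−72.8 dBm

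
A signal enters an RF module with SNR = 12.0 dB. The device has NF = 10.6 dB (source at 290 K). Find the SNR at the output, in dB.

1.4 dB

By definition F = SNR_in/SNR_out, so in dB: SNR_out = SNR_in − NF
SNR_out = 12.0 − 10.6 = 1.4 dB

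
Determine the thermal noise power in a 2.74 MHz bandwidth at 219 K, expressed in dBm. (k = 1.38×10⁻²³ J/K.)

−110.8 dBm

P_n = kTB = 1.38×10⁻²³ × 219 × 2.74×10⁶ = 8.28×10⁻¹⁵ W
In dBm: 10 log₁₀(8.28×10⁻¹⁵ / 10⁻³) = −110.8 dBm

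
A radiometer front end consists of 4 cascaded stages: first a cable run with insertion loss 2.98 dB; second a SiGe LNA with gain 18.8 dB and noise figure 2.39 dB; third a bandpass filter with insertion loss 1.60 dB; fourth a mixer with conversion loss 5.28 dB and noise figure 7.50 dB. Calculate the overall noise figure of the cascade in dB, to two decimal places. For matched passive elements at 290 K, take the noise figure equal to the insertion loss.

Convert to linear (a loss of L dB is a gain of −L dB): F_i = 10^(NF_i/10), G_i = 10^(G_i,dB/10)
  Stage 1: F_1 = 10^(2.98/10) = 1.986, G_1 = 10^(−2.98/10) = 0.5035
  Stage 2: F_2 = 10^(2.39/10) = 1.734, G_2 = 10^(18.8/10) = 75.86
  Stage 3: F_3 = 10^(1.60/10) = 1.445, G_3 = 10^(−1.60/10) = 0.6918
  Stage 4: F_4 = 10^(7.50/10) = 5.623, G_4 = 10^(−5.28/10) = 0.2965
Friis cascade:
  F = 1.986 + (1.734 − 1)/0.5035 + (1.445 − 1)/38.19 + (5.623 − 1)/26.42 = 3.630
NF = 10 log₁₀(3.630) = 5.60 dB

5.60 dB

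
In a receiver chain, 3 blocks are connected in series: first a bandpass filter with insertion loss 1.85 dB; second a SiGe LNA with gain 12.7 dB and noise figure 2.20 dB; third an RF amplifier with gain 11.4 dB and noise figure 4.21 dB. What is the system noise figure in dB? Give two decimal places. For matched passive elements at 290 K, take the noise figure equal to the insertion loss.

Convert to linear (a loss of L dB is a gain of −L dB): F_i = 10^(NF_i/10), G_i = 10^(G_i,dB/10)
  Stage 1: F_1 = 10^(1.85/10) = 1.531, G_1 = 10^(−1.85/10) = 0.6531
  Stage 2: F_2 = 10^(2.20/10) = 1.660, G_2 = 10^(12.7/10) = 18.62
  Stage 3: F_3 = 10^(4.21/10) = 2.636, G_3 = 10^(11.4/10) = 13.80
Friis cascade:
  F = 1.531 + (1.660 − 1)/0.6531 + (2.636 − 1)/12.16 = 2.676
NF = 10 log₁₀(2.676) = 4.27 dB

4.27 dB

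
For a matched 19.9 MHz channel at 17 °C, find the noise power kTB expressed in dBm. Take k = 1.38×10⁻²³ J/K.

−101.0 dBm

T = 17 °C + 273.15 = 290.15 K
P_n = kTB = 1.38×10⁻²³ × 290.15 × 1.99×10⁷ = 7.97×10⁻¹⁴ W
In dBm: 10 log₁₀(7.97×10⁻¹⁴ / 10⁻³) = −101.0 dBm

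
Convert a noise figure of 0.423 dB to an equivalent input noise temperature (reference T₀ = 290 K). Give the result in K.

29.7 K

F = 10^(0.423/10) = 1.1023
T_e = (F − 1)·T₀ = (1.1023 − 1) × 290 = 29.7 K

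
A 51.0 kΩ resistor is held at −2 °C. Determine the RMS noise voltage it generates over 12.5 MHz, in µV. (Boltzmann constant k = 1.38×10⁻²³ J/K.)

97.7 µV

T = −2 °C + 273.15 = 271.15 K
V_n = √(4kTRB)
4kTRB = 4 × 1.38×10⁻²³ × 271.15 × 5.10×10⁴ × 1.25×10⁷ = 9.54×10⁻⁹ V²
V_n = √(9.54×10⁻⁹) = 9.77×10⁻⁵ V = 97.7 µV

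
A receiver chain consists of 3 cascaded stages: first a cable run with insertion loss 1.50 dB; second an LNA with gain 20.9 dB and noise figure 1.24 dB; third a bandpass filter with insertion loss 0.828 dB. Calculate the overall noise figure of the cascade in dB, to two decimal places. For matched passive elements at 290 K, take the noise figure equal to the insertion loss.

Convert to linear (a loss of L dB is a gain of −L dB): F_i = 10^(NF_i/10), G_i = 10^(G_i,dB/10)
  Stage 1: F_1 = 10^(1.50/10) = 1.413, G_1 = 10^(−1.50/10) = 0.7079
  Stage 2: F_2 = 10^(1.24/10) = 1.330, G_2 = 10^(20.9/10) = 123.0
  Stage 3: F_3 = 10^(0.828/10) = 1.210, G_3 = 10^(−0.828/10) = 0.8264
Friis cascade:
  F = 1.413 + (1.330 − 1)/0.7079 + (1.210 − 1)/87.10 = 1.882
NF = 10 log₁₀(1.882) = 2.75 dB

2.75 dB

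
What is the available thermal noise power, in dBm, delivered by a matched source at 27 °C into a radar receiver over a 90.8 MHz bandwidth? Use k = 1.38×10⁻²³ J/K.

−94.2 dBm

T = 27 °C + 273.15 = 300.15 K
P_n = kTB = 1.38×10⁻²³ × 300.15 × 9.08×10⁷ = 3.76×10⁻¹³ W
In dBm: 10 log₁₀(3.76×10⁻¹³ / 10⁻³) = −94.2 dBm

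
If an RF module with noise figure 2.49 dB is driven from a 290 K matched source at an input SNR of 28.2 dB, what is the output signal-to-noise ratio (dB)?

By definition F = SNR_in/SNR_out, so in dB: SNR_out = SNR_in − NF
SNR_out = 28.2 − 2.49 = 25.71 dB

25.71 dB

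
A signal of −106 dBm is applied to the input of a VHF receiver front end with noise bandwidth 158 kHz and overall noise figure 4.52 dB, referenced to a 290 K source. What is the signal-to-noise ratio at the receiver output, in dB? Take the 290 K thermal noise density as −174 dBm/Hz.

Noise floor: N = −174 + 10 log₁₀(B) + NF
10 log₁₀(1.58×10⁵) = 51.99 dB
N = −174 + 51.99 + 4.52 = −117.49 dBm
SNR = P_sig − N = −106 − (−117.49) = 11.49 dB → 11.5 dB

11.5 dB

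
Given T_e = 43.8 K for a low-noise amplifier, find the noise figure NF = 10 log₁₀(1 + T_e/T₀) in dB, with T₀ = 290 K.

0.611 dB

F = 1 + T_e/T₀ = 1 + 43.8/290 = 1.15103
NF = 10 log₁₀(1.15103) = 0.611 dB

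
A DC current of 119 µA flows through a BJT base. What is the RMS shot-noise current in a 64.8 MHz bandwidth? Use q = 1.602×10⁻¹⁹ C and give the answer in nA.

49.7 nA

I_n = √(2qI·B)
2qI·B = 2 × 1.602×10⁻¹⁹ × 1.19×10⁻⁴ × 6.48×10⁷ = 2.47×10⁻¹⁵ A²
I_n = √(2.47×10⁻¹⁵) = 4.97×10⁻⁸ A = 49.7 nA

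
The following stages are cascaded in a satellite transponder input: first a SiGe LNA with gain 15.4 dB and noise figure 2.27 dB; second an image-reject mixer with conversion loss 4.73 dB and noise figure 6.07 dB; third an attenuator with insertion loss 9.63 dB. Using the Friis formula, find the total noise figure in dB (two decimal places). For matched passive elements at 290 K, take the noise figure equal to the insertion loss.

3.94 dB

Convert to linear (a loss of L dB is a gain of −L dB): F_i = 10^(NF_i/10), G_i = 10^(G_i,dB/10)
  Stage 1: F_1 = 10^(2.27/10) = 1.687, G_1 = 10^(15.4/10) = 34.67
  Stage 2: F_2 = 10^(6.07/10) = 4.046, G_2 = 10^(−4.73/10) = 0.3365
  Stage 3: F_3 = 10^(9.63/10) = 9.183, G_3 = 10^(−9.63/10) = 0.1089
Friis cascade:
  F = 1.687 + (4.046 − 1)/34.67 + (9.183 − 1)/11.67 = 2.476
NF = 10 log₁₀(2.476) = 3.94 dB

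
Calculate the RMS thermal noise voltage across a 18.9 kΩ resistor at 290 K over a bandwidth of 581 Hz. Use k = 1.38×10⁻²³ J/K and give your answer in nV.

V_n = √(4kTRB)
4kTRB = 4 × 1.38×10⁻²³ × 290 × 1.89×10⁴ × 5.81×10² = 1.76×10⁻¹³ V²
V_n = √(1.76×10⁻¹³) = 4.19×10⁻⁷ V = 419 nV

419 nV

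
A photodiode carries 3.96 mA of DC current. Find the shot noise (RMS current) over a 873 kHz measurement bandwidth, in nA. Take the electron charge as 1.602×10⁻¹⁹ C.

I_n = √(2qI·B)
2qI·B = 2 × 1.602×10⁻¹⁹ × 3.96×10⁻³ × 8.73×10⁵ = 1.11×10⁻¹⁵ A²
I_n = √(1.11×10⁻¹⁵) = 3.33×10⁻⁸ A = 33.3 nA

33.3 nA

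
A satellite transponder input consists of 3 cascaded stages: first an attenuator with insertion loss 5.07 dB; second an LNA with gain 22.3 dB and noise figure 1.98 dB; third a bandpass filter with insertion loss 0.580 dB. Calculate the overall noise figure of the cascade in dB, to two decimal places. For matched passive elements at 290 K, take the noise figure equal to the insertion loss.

7.05 dB

Convert to linear (a loss of L dB is a gain of −L dB): F_i = 10^(NF_i/10), G_i = 10^(G_i,dB/10)
  Stage 1: F_1 = 10^(5.07/10) = 3.214, G_1 = 10^(−5.07/10) = 0.3112
  Stage 2: F_2 = 10^(1.98/10) = 1.578, G_2 = 10^(22.3/10) = 169.8
  Stage 3: F_3 = 10^(0.580/10) = 1.143, G_3 = 10^(−0.580/10) = 0.8750
Friis cascade:
  F = 3.214 + (1.578 − 1)/0.3112 + (1.143 − 1)/52.84 = 5.073
NF = 10 log₁₀(5.073) = 7.05 dB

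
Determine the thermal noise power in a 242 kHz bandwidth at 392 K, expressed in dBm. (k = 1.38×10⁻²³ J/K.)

−118.8 dBm

P_n = kTB = 1.38×10⁻²³ × 392 × 2.42×10⁵ = 1.31×10⁻¹⁵ W
In dBm: 10 log₁₀(1.31×10⁻¹⁵ / 10⁻³) = −118.8 dBm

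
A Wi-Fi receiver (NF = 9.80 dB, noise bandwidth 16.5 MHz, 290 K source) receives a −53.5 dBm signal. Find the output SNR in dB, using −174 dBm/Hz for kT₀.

Noise floor: N = −174 + 10 log₁₀(B) + NF
10 log₁₀(1.65×10⁷) = 72.17 dB
N = −174 + 72.17 + 9.80 = −92.03 dBm
SNR = P_sig − N = −53.5 − (−92.03) = 38.53 dB → 38.5 dB

38.5 dB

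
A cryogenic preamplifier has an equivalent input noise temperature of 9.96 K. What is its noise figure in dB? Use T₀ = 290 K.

0.147 dB

F = 1 + T_e/T₀ = 1 + 9.96/290 = 1.03434
NF = 10 log₁₀(1.03434) = 0.147 dB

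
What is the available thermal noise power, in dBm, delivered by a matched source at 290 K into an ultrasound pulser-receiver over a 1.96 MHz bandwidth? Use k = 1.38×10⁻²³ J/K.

P_n = kTB = 1.38×10⁻²³ × 290 × 1.96×10⁶ = 7.84×10⁻¹⁵ W
In dBm: 10 log₁₀(7.84×10⁻¹⁵ / 10⁻³) = −111.1 dBm

−111.1 dBm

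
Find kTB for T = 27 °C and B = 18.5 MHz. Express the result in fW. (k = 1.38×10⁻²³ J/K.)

T = 27 °C + 273.15 = 300.15 K
P_n = kTB = 1.38×10⁻²³ × 300.15 × 1.85×10⁷ = 7.66×10⁻¹⁴ W = 76.6 fW

76.6 fW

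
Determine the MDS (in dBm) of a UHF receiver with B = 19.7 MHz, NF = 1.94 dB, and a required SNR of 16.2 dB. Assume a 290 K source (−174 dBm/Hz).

Sensitivity = −174 + 10 log₁₀(B) + NF + SNR_min
= −174 + 72.94 + 1.94 + 16.2
= −82.92 dBm → −82.9 dBm

−82.9 dBm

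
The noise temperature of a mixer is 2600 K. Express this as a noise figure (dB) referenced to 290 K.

F = 1 + T_e/T₀ = 1 + 2600/290 = 9.96552
NF = 10 log₁₀(9.96552) = 9.98 dB

9.98 dB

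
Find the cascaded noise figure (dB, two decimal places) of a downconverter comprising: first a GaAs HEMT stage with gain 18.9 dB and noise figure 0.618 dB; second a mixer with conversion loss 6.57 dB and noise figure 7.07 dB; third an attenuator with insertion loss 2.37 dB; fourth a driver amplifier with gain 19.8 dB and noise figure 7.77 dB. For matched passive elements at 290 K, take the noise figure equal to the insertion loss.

2.43 dB

Convert to linear (a loss of L dB is a gain of −L dB): F_i = 10^(NF_i/10), G_i = 10^(G_i,dB/10)
  Stage 1: F_1 = 10^(0.618/10) = 1.153, G_1 = 10^(18.9/10) = 77.62
  Stage 2: F_2 = 10^(7.07/10) = 5.093, G_2 = 10^(−6.57/10) = 0.2203
  Stage 3: F_3 = 10^(2.37/10) = 1.726, G_3 = 10^(−2.37/10) = 0.5794
  Stage 4: F_4 = 10^(7.77/10) = 5.984, G_4 = 10^(19.8/10) = 95.50
Friis cascade:
  F = 1.153 + (5.093 − 1)/77.62 + (1.726 − 1)/17.10 + (5.984 − 1)/9.908 = 1.751
NF = 10 log₁₀(1.751) = 2.43 dB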